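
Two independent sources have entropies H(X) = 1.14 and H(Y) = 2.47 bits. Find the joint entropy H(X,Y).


For independent variables, H(X,Y) = H(X) + H(Y) = 1.14 + 2.47 = 3.61

3.61 bits


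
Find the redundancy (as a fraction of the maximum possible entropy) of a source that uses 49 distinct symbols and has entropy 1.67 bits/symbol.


H_max = log2(K) = log2(49) = 5.6147 bits/symbol. Redundancy = 1 - H/H_max = 1 - 1.67/5.6147 = 1 - 0.2974 = 0.7026

0.7026


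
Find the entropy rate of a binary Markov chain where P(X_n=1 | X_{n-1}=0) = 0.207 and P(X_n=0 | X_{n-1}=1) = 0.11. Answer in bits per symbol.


Stationary distribution: pi_0 = p10/(p01+p10) = 0.347, pi_1 = 0.653. Entropy rate H' = pi_0*H(p01) + pi_1*H(p10) = 0.347*0.7357 + 0.653*0.4999 = 0.5817

0.5817 bits/symbol


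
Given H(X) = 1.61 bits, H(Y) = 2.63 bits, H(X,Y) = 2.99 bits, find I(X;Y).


I(X;Y) = H(X) + H(Y) - H(X,Y) = 1.61 + 2.63 - 2.99 = 1.25

1.25 bits


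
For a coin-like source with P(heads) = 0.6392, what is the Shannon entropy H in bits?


H = -p*log2(p) - (1-p)*log2(1-p). -0.6392*log2(0.6392) = 0.412706; -0.3608*log2(0.3608) = 0.530639. H = 0.412706 + 0.530639 = 0.9433

0.9433 bits


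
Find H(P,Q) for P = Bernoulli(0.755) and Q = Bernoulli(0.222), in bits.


H(P,Q) = -p*log2(q) - (1-p)*log2(1-q). -0.755*log2(0.222) = 1.639383; -0.245*log2(0.778) = 0.088729. H(P,Q) = 1.639383 + 0.088729 = 1.7281

1.7281 bits


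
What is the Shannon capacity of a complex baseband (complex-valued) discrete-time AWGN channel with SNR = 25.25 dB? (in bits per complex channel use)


SNR_linear = 10^(25.25/10) = 334.9654; C = log2(1 + SNR_linear) = log2(1 + 334.9654) = 8.3922

8.3922 bits/channel use


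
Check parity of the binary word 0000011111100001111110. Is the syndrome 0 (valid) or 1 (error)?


Syndrome = XOR of all bits = 0 XOR 0 XOR 0 XOR 0 XOR 0 XOR 1 XOR 1 XOR 1 XOR 1 XOR 1 XOR 1 XOR 0 XOR 0 XOR 0 XOR 0 XOR 1 XOR 1 XOR 1 XOR 1 XOR 1 XOR 1 XOR 0 = 0

0


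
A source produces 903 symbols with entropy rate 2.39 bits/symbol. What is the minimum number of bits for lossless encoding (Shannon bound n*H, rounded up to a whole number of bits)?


Minimum bits >= n * H = 903 * 2.39 = 2158.17, rounded up to a whole number of bits = 2159

2159 bits


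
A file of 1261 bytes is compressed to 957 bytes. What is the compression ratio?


Ratio = original / compressed = 1261 / 957 = 1.3177

1.3177


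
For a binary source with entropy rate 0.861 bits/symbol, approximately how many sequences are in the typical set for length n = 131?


log2|A_typical| = nH = 131 * 0.861 = 112.791, so |A_typical| ~ 2^112.791 = 8.984e+33

8.984e+33


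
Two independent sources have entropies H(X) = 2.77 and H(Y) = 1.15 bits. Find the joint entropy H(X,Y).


For independent variables, H(X,Y) = H(X) + H(Y) = 2.77 + 1.15 = 3.92

3.92 bits


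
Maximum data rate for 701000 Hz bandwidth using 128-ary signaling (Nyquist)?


Rate = 2 * B * log2(M) = 2 * 701000 * 7.0 = 9814000.0

9814000.0 bps


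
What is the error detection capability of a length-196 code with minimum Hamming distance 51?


Detection capability = d_min - 1 = 51 - 1 = 50

50 errors


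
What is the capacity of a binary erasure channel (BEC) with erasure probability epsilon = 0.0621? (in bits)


C = 1 - epsilon = 1 - 0.0621 = 0.9379

0.9379 bits


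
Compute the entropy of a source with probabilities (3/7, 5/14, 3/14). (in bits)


H = -sum(p_i * log2(p_i)). Terms: -(3/7)*log2(3/7) = 0.523882; -(5/14)*log2(5/14) = 0.530510; -(3/14)*log2(3/14) = 0.476227. H = 0.523882 + 0.530510 + 0.476227 = 1.5306

1.5306 bits


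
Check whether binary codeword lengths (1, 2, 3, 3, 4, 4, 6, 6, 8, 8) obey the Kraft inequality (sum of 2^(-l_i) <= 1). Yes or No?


Kraft sum = sum(2^(-l_i)) = 1.1641, need <= 1. Result: violated (a binary prefix-free code with these lengths cannot exist)

No


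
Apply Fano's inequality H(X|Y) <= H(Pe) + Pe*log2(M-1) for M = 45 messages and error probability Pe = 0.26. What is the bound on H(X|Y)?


H(Pe) = -Pe*log2(Pe) - (1-Pe)*log2(1-Pe) = -0.26*log2(0.26) - 0.74*log2(0.74) = 0.505288 + 0.321458 = 0.8267. Pe*log2(M-1) = 0.26*log2(44) = 1.419452. Bound = H(Pe) + Pe*log2(M-1) = 0.505288 + 0.321458 + 1.419452 = 2.2462

2.2462 bits


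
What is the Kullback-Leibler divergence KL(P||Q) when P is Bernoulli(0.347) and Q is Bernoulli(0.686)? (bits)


KL = p*log2(p/q) + (1-p)*log2((1-p)/(1-q)) = 0.347*log2(0.347/0.686) + 0.653*log2(0.653/0.314) = 0.3486

0.3486 bits


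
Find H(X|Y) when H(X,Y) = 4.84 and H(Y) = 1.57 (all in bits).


H(X|Y) = H(X,Y) - H(Y) = 4.84 - 1.57 = 3.27

3.27 bits


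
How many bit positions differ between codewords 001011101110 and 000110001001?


Count differing positions: . . ^ ^ . ^ ^ . . ^ ^ ^ = 7 differences

7


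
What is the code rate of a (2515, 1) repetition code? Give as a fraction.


Rate = k/n = 1/2515

1/2515


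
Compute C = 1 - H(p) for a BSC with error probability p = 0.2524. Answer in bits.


H(p) = -p*log2(p) - (1-p)*log2(1-p) = -0.2524*log2(0.2524) - 0.7476*log2(0.7476) = 0.501321 + 0.313739 = 0.8151. C = 1 - H(p) = 1 - 0.8151 = 0.1849

0.1849 bits


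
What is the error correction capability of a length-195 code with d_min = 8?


Correction capability = floor((d-1)/2) = floor((8-1)/2) = 3

3 errors


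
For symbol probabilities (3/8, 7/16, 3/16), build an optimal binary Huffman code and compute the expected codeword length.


Huffman construction (repeatedly merge the two least-probable nodes; each merge adds 1 bit to every symbol beneath it): 3/16 + 3/8 = 9/16; 7/16 + 9/16 = 1. Resulting codeword lengths (in the order the probabilities were given): (2, 1, 2). L_avg = sum(p_i * l_i) = 3/8*2 + 7/16*1 + 3/16*2 = 25/16 = 1.5625

1.5625 bits


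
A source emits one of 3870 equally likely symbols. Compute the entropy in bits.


H = log2(n) = log2(3870) = 11.9181

11.9181 bits


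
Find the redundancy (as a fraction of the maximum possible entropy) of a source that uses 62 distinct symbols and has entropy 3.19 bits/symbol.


H_max = log2(K) = log2(62) = 5.9542 bits/symbol. Redundancy = 1 - H/H_max = 1 - 3.19/5.9542 = 1 - 0.5358 = 0.4642

0.4642


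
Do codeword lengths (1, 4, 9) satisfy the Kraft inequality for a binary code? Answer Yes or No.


Kraft sum = sum(2^(-l_i)) = 0.5645, need <= 1. Result: satisfied (a binary prefix-free code with these lengths exists)

Yes


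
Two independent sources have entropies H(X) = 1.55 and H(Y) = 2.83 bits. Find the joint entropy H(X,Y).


For independent variables, H(X,Y) = H(X) + H(Y) = 1.55 + 2.83 = 4.38

4.38 bits


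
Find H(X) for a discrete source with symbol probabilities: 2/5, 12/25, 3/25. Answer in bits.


H = -sum(p_i * log2(p_i)). Terms: -(2/5)*log2(2/5) = 0.528771; -(12/25)*log2(12/25) = 0.508269; -(3/25)*log2(3/25) = 0.367067. H = 0.528771 + 0.508269 + 0.367067 = 1.4041

1.4041 bits


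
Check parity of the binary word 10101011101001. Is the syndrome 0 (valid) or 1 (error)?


Syndrome = XOR of all bits = 1 XOR 0 XOR 1 XOR 0 XOR 1 XOR 0 XOR 1 XOR 1 XOR 1 XOR 0 XOR 1 XOR 0 XOR 0 XOR 1 = 0

0


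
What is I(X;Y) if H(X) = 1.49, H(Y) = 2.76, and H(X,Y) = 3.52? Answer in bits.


I(X;Y) = H(X) + H(Y) - H(X,Y) = 1.49 + 2.76 - 3.52 = 0.73

0.73 bits


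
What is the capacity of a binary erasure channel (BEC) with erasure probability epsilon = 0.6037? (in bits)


C = 1 - epsilon = 1 - 0.6037 = 0.3963

0.3963 bits


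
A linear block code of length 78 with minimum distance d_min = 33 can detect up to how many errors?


Detection capability = d_min - 1 = 33 - 1 = 32

32 errors


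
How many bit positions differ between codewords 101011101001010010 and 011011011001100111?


Count differing positions: ^ ^ . . . . ^ ^ . . . . ^ ^ . ^ . ^ = 8 differences

8


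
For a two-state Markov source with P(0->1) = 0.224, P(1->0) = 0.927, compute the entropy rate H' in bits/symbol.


Stationary distribution: pi_0 = p10/(p01+p10) = 0.8054, pi_1 = 0.1946. Entropy rate H' = pi_0*H(p01) + pi_1*H(p10) = 0.8054*0.7674 + 0.1946*0.377 = 0.6914

0.6914 bits/symbol


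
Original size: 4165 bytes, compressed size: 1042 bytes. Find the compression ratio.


Ratio = original / compressed = 4165 / 1042 = 3.9971

3.9971


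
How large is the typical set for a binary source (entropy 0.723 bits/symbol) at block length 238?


log2|A_typical| = nH = 238 * 0.723 = 172.074, so |A_typical| ~ 2^172.074 = 6.301e+51

6.301e+51


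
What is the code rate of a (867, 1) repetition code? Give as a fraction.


Rate = k/n = 1/867

1/867


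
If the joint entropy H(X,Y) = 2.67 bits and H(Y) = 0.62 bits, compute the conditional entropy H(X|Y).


H(X|Y) = H(X,Y) - H(Y) = 2.67 - 0.62 = 2.05

2.05 bits


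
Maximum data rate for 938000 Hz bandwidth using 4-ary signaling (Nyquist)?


Rate = 2 * B * log2(M) = 2 * 938000 * 2.0 = 3752000.0

3752000.0 bps


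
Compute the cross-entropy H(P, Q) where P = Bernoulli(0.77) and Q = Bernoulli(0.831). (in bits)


H(P,Q) = -p*log2(q) - (1-p)*log2(1-q). -0.77*log2(0.831) = 0.205651; -0.23*log2(0.169) = 0.589928. H(P,Q) = 0.205651 + 0.589928 = 0.7956

0.7956 bits


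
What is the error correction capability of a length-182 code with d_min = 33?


Correction capability = floor((d-1)/2) = floor((33-1)/2) = 16

16 errors


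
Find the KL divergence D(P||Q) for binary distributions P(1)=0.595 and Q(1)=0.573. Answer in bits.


KL = p*log2(p/q) + (1-p)*log2((1-p)/(1-q)) = 0.595*log2(0.595/0.573) + 0.405*log2(0.405/0.427) = 0.0014

0.0014 bits


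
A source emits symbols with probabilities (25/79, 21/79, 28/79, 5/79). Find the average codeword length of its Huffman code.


Huffman construction (repeatedly merge the two least-probable nodes; each merge adds 1 bit to every symbol beneath it): 5/79 + 21/79 = 26/79; 25/79 + 26/79 = 51/79; 28/79 + 51/79 = 1. Resulting codeword lengths (in the order the probabilities were given): (2, 3, 1, 3). L_avg = sum(p_i * l_i) = 25/79*2 + 21/79*3 + 28/79*1 + 5/79*3 = 156/79 = 1.9747

1.9747 bits


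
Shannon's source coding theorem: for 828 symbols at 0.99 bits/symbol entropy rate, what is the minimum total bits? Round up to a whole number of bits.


Minimum bits >= n * H = 828 * 0.99 = 819.72, rounded up to a whole number of bits = 820

820 bits


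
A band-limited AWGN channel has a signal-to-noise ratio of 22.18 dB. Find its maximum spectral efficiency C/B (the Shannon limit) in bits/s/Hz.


SNR_linear = 10^(22.18/10) = 165.1962; C/B = log2(1 + SNR_linear) = log2(1 + 165.1962) = 7.3767

7.3767 bits/s/Hz


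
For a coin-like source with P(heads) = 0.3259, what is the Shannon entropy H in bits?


H = -p*log2(p) - (1-p)*log2(1-p). -0.3259*log2(0.3259) = 0.527143; -0.6741*log2(0.6741) = 0.383540. H = 0.527143 + 0.383540 = 0.9107

0.9107 bits


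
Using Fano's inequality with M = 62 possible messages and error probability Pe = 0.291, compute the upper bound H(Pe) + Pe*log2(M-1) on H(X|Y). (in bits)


H(Pe) = -Pe*log2(Pe) - (1-Pe)*log2(1-Pe) = -0.291*log2(0.291) - 0.709*log2(0.709) = 0.518245 + 0.351765 = 0.87. Pe*log2(M-1) = 0.291*log2(61) = 1.725845. Bound = H(Pe) + Pe*log2(M-1) = 0.518245 + 0.351765 + 1.725845 = 2.5959

2.5959 bits


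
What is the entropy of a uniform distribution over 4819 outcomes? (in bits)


H = log2(n) = log2(4819) = 12.2345

12.2345 bits


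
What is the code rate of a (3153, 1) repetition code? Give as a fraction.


Rate = k/n = 1/3153

1/3153


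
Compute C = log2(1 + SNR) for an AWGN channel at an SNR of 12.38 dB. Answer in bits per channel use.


SNR_linear = 10^(12.38/10) = 17.2982; C = log2(1 + SNR_linear) = log2(1 + 17.2982) = 4.1936

4.1936 bits/channel use


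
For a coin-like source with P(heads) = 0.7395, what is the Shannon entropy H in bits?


H = -p*log2(p) - (1-p)*log2(1-p). -0.7395*log2(0.7395) = 0.321962; -0.2605*log2(0.2605) = 0.505538. H = 0.321962 + 0.505538 = 0.8275

0.8275 bits


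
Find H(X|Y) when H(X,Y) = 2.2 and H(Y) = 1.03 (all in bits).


H(X|Y) = H(X,Y) - H(Y) = 2.2 - 1.03 = 1.17

1.17 bits


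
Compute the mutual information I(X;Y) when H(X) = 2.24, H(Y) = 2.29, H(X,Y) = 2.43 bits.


I(X;Y) = H(X) + H(Y) - H(X,Y) = 2.24 + 2.29 - 2.43 = 2.1

2.1 bits


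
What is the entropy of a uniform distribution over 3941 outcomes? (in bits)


H = log2(n) = log2(3941) = 11.9443

11.9443 bits


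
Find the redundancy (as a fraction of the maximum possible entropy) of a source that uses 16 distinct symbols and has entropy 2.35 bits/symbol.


H_max = log2(K) = log2(16) = 4.0 bits/symbol. Redundancy = 1 - H/H_max = 1 - 2.35/4.0 = 1 - 0.5875 = 0.4125

0.4125


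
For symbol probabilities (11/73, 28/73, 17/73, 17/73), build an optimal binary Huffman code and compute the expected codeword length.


Huffman construction (repeatedly merge the two least-probable nodes; each merge adds 1 bit to every symbol beneath it): 11/73 + 17/73 = 28/73; 17/73 + 28/73 = 45/73; 28/73 + 45/73 = 1. Resulting codeword lengths (in the order the probabilities were given): (2, 2, 2, 2). L_avg = sum(p_i * l_i) = 11/73*2 + 28/73*2 + 17/73*2 + 17/73*2 = 2

2.0 bits


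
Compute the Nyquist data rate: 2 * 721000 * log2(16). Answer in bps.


Rate = 2 * B * log2(M) = 2 * 721000 * 4.0 = 5768000.0

5768000.0 bps


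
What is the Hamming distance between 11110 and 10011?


Count differing positions: . ^ ^ . ^ = 3 differences

3


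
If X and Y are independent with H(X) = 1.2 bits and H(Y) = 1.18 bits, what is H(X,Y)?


For independent variables, H(X,Y) = H(X) + H(Y) = 1.2 + 1.18 = 2.38

2.38 bits


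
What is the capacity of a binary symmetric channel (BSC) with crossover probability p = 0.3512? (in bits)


H(p) = -p*log2(p) - (1-p)*log2(1-p) = -0.3512*log2(0.3512) - 0.6488*log2(0.6488) = 0.530184 + 0.404951 = 0.9351. C = 1 - H(p) = 1 - 0.9351 = 0.0649

0.0649 bits


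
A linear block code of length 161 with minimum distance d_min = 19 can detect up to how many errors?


Detection capability = d_min - 1 = 19 - 1 = 18

18 errors


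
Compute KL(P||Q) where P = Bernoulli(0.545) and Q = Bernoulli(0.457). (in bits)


KL = p*log2(p/q) + (1-p)*log2((1-p)/(1-q)) = 0.545*log2(0.545/0.457) + 0.455*log2(0.455/0.543) = 0.0224

0.0224 bits


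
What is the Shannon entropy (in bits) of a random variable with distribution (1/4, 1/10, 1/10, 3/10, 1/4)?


H = -sum(p_i * log2(p_i)). Terms: -(1/4)*log2(1/4) = 0.500000; -(1/10)*log2(1/10) = 0.332193; -(1/10)*log2(1/10) = 0.332193; -(3/10)*log2(3/10) = 0.521090; -(1/4)*log2(1/4) = 0.500000. H = 0.500000 + 0.332193 + 0.332193 + 0.521090 + 0.500000 = 2.1855

2.1855 bits


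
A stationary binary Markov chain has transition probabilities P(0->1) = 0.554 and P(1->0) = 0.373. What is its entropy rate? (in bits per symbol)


Stationary distribution: pi_0 = p10/(p01+p10) = 0.4024, pi_1 = 0.5976. Entropy rate H' = pi_0*H(p01) + pi_1*H(p10) = 0.4024*0.9916 + 0.5976*0.9529 = 0.9685

0.9685 bits/symbol


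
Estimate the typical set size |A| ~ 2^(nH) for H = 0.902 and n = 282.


log2|A_typical| = nH = 282 * 0.902 = 254.364, so |A_typical| ~ 2^254.364 = 3.726e+76

3.726e+76


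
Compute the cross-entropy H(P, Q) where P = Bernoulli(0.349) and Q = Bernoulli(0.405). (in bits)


H(P,Q) = -p*log2(q) - (1-p)*log2(1-q). -0.349*log2(0.405) = 0.455098; -0.651*log2(0.595) = 0.487624. H(P,Q) = 0.455098 + 0.487624 = 0.9427

0.9427 bits


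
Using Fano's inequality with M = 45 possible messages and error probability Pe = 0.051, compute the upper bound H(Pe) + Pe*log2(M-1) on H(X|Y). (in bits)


H(Pe) = -Pe*log2(Pe) - (1-Pe)*log2(1-Pe) = -0.051*log2(0.051) - 0.949*log2(0.949) = 0.218961 + 0.071668 = 0.2906. Pe*log2(M-1) = 0.051*log2(44) = 0.278431. Bound = H(Pe) + Pe*log2(M-1) = 0.218961 + 0.071668 + 0.278431 = 0.5691

0.5691 bits


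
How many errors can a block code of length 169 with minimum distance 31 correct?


Correction capability = floor((d-1)/2) = floor((31-1)/2) = 15

15 errors


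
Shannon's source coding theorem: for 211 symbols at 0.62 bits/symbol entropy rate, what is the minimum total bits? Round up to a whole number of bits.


Minimum bits >= n * H = 211 * 0.62 = 130.82, rounded up to a whole number of bits = 131

131 bits


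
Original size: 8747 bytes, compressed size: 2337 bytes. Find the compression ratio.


Ratio = original / compressed = 8747 / 2337 = 3.7428

3.7428


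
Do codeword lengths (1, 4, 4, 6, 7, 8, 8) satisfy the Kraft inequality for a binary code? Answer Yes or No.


Kraft sum = sum(2^(-l_i)) = 0.6562, need <= 1. Result: satisfied (a binary prefix-free code with these lengths exists)

Yes


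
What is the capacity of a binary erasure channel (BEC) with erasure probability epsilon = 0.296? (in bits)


C = 1 - epsilon = 1 - 0.296 = 0.704

0.704 bits


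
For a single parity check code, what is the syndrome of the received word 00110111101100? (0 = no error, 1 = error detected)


Syndrome = XOR of all bits = 0 XOR 0 XOR 1 XOR 1 XOR 0 XOR 1 XOR 1 XOR 1 XOR 1 XOR 0 XOR 1 XOR 1 XOR 0 XOR 0 = 0

0


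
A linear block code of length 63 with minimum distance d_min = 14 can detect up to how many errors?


Detection capability = d_min - 1 = 14 - 1 = 13

13 errors


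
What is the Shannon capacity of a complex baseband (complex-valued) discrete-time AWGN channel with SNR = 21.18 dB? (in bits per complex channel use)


SNR_linear = 10^(21.18/10) = 131.22; C = log2(1 + SNR_linear) = log2(1 + 131.22) = 7.0468

7.0468 bits/channel use


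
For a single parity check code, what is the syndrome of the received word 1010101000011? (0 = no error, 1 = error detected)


Syndrome = XOR of all bits = 1 XOR 0 XOR 1 XOR 0 XOR 1 XOR 0 XOR 1 XOR 0 XOR 0 XOR 0 XOR 0 XOR 1 XOR 1 = 0

0


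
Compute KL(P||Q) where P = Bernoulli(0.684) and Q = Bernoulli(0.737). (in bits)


KL = p*log2(p/q) + (1-p)*log2((1-p)/(1-q)) = 0.684*log2(0.684/0.737) + 0.316*log2(0.316/0.263) = 0.0101

0.0101 bits


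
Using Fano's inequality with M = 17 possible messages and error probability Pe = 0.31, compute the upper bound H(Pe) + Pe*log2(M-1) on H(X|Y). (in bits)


H(Pe) = -Pe*log2(Pe) - (1-Pe)*log2(1-Pe) = -0.31*log2(0.31) - 0.69*log2(0.69) = 0.523795 + 0.369379 = 0.8932. Pe*log2(M-1) = 0.31*log2(16) = 1.240000. Bound = H(Pe) + Pe*log2(M-1) = 0.523795 + 0.369379 + 1.240000 = 2.1332

2.1332 bits


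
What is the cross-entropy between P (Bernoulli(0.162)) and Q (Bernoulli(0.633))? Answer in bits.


H(P,Q) = -p*log2(q) - (1-p)*log2(1-q). -0.162*log2(0.633) = 0.106875; -0.838*log2(0.367) = 1.211872. H(P,Q) = 0.106875 + 1.211872 = 1.3187

1.3187 bits


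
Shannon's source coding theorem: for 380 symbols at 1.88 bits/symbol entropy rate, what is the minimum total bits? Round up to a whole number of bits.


Minimum bits >= n * H = 380 * 1.88 = 714.4, rounded up to a whole number of bits = 715

715 bits


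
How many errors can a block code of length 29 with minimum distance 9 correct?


Correction capability = floor((d-1)/2) = floor((9-1)/2) = 4

4 errors


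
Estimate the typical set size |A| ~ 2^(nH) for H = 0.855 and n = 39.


log2|A_typical| = nH = 39 * 0.855 = 33.345, so |A_typical| ~ 2^33.345 = 1.091e+10

1.091e+10


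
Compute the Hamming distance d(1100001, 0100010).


Count differing positions: ^ . . . . ^ ^ = 3 differences

3


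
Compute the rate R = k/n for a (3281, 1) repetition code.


Rate = k/n = 1/3281

1/3281


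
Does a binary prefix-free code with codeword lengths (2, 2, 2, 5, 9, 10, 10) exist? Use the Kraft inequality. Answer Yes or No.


Kraft sum = sum(2^(-l_i)) = 0.7852, need <= 1. Result: satisfied (a binary prefix-free code with these lengths exists)

Yes


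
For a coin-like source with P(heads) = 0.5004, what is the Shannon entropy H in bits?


H = -p*log2(p) - (1-p)*log2(1-p). -0.5004*log2(0.5004) = 0.499823; -0.4996*log2(0.4996) = 0.500177. H = 0.499823 + 0.500177 = 1.0

1.0 bits


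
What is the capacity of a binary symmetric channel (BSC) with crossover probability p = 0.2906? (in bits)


H(p) = -p*log2(p) - (1-p)*log2(1-p) = -0.2906*log2(0.2906) - 0.7094*log2(0.7094) = 0.518109 + 0.351386 = 0.8695. C = 1 - H(p) = 1 - 0.8695 = 0.1305

0.1305 bits


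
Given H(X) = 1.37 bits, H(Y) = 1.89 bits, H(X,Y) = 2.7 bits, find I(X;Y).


I(X;Y) = H(X) + H(Y) - H(X,Y) = 1.37 + 1.89 - 2.7 = 0.56

0.56 bits


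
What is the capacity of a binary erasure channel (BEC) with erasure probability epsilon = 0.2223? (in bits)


C = 1 - epsilon = 1 - 0.2223 = 0.7777

0.7777 bits


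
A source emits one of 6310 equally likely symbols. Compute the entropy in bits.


H = log2(n) = log2(6310) = 12.6234

12.6234 bits


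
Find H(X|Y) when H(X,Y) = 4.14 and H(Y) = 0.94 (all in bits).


H(X|Y) = H(X,Y) - H(Y) = 4.14 - 0.94 = 3.2

3.2 bits


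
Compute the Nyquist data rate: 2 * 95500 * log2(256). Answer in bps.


Rate = 2 * B * log2(M) = 2 * 95500 * 8.0 = 1528000.0

1528000.0 bps


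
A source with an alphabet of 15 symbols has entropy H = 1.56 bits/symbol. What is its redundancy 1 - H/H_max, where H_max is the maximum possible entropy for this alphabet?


H_max = log2(K) = log2(15) = 3.9069 bits/symbol. Redundancy = 1 - H/H_max = 1 - 1.56/3.9069 = 1 - 0.3993 = 0.6007

0.6007


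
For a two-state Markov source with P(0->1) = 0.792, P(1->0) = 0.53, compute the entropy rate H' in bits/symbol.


Stationary distribution: pi_0 = p10/(p01+p10) = 0.4009, pi_1 = 0.5991. Entropy rate H' = pi_0*H(p01) + pi_1*H(p10) = 0.4009*0.7376 + 0.5991*0.9974 = 0.8933

0.8933 bits/symbol


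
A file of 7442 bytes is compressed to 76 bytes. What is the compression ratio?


Ratio = original / compressed = 7442 / 76 = 97.9211

97.9211


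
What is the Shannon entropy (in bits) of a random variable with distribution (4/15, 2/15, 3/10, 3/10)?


H = -sum(p_i * log2(p_i)). Terms: -(4/15)*log2(4/15) = 0.508504; -(2/15)*log2(2/15) = 0.387585; -(3/10)*log2(3/10) = 0.521090; -(3/10)*log2(3/10) = 0.521090. H = 0.508504 + 0.387585 + 0.521090 + 0.521090 = 1.9383

1.9383 bits


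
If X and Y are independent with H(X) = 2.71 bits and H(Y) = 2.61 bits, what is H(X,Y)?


For independent variables, H(X,Y) = H(X) + H(Y) = 2.71 + 2.61 = 5.32

5.32 bits


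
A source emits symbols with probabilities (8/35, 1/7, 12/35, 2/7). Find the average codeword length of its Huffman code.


Huffman construction (repeatedly merge the two least-probable nodes; each merge adds 1 bit to every symbol beneath it): 1/7 + 8/35 = 13/35; 2/7 + 12/35 = 22/35; 13/35 + 22/35 = 1. Resulting codeword lengths (in the order the probabilities were given): (2, 2, 2, 2). L_avg = sum(p_i * l_i) = 8/35*2 + 1/7*2 + 12/35*2 + 2/7*2 = 2

2.0 bits


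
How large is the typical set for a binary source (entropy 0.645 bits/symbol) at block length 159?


log2|A_typical| = nH = 159 * 0.645 = 102.555, so |A_typical| ~ 2^102.555 = 7.450e+30

7.450e+30


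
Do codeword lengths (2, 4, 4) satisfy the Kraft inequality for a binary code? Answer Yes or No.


Kraft sum = sum(2^(-l_i)) = 0.375, need <= 1. Result: satisfied (a binary prefix-free code with these lengths exists)

Yes


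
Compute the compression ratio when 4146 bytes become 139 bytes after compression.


Ratio = original / compressed = 4146 / 139 = 29.8273

29.8273


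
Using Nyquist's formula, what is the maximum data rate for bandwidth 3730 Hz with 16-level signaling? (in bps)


Rate = 2 * B * log2(M) = 2 * 3730 * 4.0 = 29840.0

29840.0 bps


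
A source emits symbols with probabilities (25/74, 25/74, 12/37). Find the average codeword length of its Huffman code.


Huffman construction (repeatedly merge the two least-probable nodes; each merge adds 1 bit to every symbol beneath it): 12/37 + 25/74 = 49/74; 25/74 + 49/74 = 1. Resulting codeword lengths (in the order the probabilities were given): (2, 1, 2). L_avg = sum(p_i * l_i) = 25/74*2 + 25/74*1 + 12/37*2 = 123/74 = 1.6622

1.6622 bits


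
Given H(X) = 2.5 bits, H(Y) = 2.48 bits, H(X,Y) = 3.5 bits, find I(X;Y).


I(X;Y) = H(X) + H(Y) - H(X,Y) = 2.5 + 2.48 - 3.5 = 1.48

1.48 bits


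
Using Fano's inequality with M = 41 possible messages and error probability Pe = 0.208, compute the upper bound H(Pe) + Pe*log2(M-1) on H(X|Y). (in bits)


H(Pe) = -Pe*log2(Pe) - (1-Pe)*log2(1-Pe) = -0.208*log2(0.208) - 0.792*log2(0.792) = 0.471192 + 0.266451 = 0.7376. Pe*log2(M-1) = 0.208*log2(40) = 1.106961. Bound = H(Pe) + Pe*log2(M-1) = 0.471192 + 0.266451 + 1.106961 = 1.8446

1.8446 bits


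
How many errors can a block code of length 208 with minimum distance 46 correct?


Correction capability = floor((d-1)/2) = floor((46-1)/2) = 22

22 errors


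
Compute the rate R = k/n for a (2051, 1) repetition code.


Rate = k/n = 1/2051

1/2051


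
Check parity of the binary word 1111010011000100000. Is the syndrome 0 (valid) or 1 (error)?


Syndrome = XOR of all bits = 1 XOR 1 XOR 1 XOR 1 XOR 0 XOR 1 XOR 0 XOR 0 XOR 1 XOR 1 XOR 0 XOR 0 XOR 0 XOR 1 XOR 0 XOR 0 XOR 0 XOR 0 XOR 0 = 0

0


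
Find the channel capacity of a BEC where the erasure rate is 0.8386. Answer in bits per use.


C = 1 - epsilon = 1 - 0.8386 = 0.1614

0.1614 bits


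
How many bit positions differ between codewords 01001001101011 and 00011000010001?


Count differing positions: . ^ . ^ . . . ^ ^ ^ ^ . ^ . = 7 differences

7


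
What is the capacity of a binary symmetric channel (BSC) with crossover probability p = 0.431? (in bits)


H(p) = -p*log2(p) - (1-p)*log2(1-p) = -0.431*log2(0.431) - 0.569*log2(0.569) = 0.523338 + 0.462881 = 0.9862. C = 1 - H(p) = 1 - 0.9862 = 0.0138

0.0138 bits


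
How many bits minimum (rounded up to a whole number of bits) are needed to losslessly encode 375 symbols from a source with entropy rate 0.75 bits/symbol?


Minimum bits >= n * H = 375 * 0.75 = 281.25, rounded up to a whole number of bits = 282

282 bits


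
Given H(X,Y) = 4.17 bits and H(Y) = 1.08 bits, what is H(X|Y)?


H(X|Y) = H(X,Y) - H(Y) = 4.17 - 1.08 = 3.09

3.09 bits


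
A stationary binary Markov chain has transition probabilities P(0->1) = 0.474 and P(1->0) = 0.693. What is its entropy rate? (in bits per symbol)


Stationary distribution: pi_0 = p10/(p01+p10) = 0.5938, pi_1 = 0.4062. Entropy rate H' = pi_0*H(p01) + pi_1*H(p10) = 0.5938*0.998 + 0.4062*0.8897 = 0.954

0.954 bits/symbol


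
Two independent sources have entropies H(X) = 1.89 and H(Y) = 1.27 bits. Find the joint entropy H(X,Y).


For independent variables, H(X,Y) = H(X) + H(Y) = 1.89 + 1.27 = 3.16

3.16 bits


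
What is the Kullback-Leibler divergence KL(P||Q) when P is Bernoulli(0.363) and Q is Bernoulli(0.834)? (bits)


KL = p*log2(p/q) + (1-p)*log2((1-p)/(1-q)) = 0.363*log2(0.363/0.834) + 0.637*log2(0.637/0.166) = 0.8002

0.8002 bits


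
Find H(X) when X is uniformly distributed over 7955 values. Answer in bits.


H = log2(n) = log2(7955) = 12.9576

12.9576 bits


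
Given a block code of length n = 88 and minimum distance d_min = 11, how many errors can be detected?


Detection capability = d_min - 1 = 11 - 1 = 10

10 errors


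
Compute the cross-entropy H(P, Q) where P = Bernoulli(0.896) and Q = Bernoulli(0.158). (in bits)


H(P,Q) = -p*log2(q) - (1-p)*log2(1-q). -0.896*log2(0.158) = 2.385155; -0.104*log2(0.842) = 0.025803. H(P,Q) = 2.385155 + 0.025803 = 2.411

2.411 bits


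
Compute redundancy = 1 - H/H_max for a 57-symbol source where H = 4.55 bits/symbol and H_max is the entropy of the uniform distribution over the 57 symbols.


H_max = log2(K) = log2(57) = 5.8329 bits/symbol. Redundancy = 1 - H/H_max = 1 - 4.55/5.8329 = 1 - 0.7801 = 0.2199

0.2199


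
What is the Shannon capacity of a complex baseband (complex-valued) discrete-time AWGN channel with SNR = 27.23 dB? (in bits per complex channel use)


SNR_linear = 10^(27.23/10) = 528.4453; C = log2(1 + SNR_linear) = log2(1 + 528.4453) = 9.0483

9.0483 bits/channel use


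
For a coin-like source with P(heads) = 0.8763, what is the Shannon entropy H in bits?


H = -p*log2(p) - (1-p)*log2(1-p). -0.8763*log2(0.8763) = 0.166938; -0.1237*log2(0.1237) = 0.372966. H = 0.166938 + 0.372966 = 0.5399

0.5399 bits


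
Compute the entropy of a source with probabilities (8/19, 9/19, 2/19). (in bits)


H = -sum(p_i * log2(p_i)). Terms: -(8/19)*log2(8/19) = 0.525443; -(9/19)*log2(9/19) = 0.510633; -(2/19)*log2(2/19) = 0.341887. H = 0.525443 + 0.510633 + 0.341887 = 1.378

1.378 bits


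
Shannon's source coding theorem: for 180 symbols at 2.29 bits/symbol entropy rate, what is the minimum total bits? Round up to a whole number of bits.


Minimum bits >= n * H = 180 * 2.29 = 412.2, rounded up to a whole number of bits = 413

413 bits


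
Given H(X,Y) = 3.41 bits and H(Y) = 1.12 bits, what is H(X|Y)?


H(X|Y) = H(X,Y) - H(Y) = 3.41 - 1.12 = 2.29

2.29 bits


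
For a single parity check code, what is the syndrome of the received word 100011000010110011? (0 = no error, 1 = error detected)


Syndrome = XOR of all bits = 1 XOR 0 XOR 0 XOR 0 XOR 1 XOR 1 XOR 0 XOR 0 XOR 0 XOR 0 XOR 1 XOR 0 XOR 1 XOR 1 XOR 0 XOR 0 XOR 1 XOR 1 = 0

0


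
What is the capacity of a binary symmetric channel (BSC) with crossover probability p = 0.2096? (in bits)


H(p) = -p*log2(p) - (1-p)*log2(1-p) = -0.2096*log2(0.2096) - 0.7904*log2(0.7904) = 0.472499 + 0.268218 = 0.7407. C = 1 - H(p) = 1 - 0.7407 = 0.2593

0.2593 bits


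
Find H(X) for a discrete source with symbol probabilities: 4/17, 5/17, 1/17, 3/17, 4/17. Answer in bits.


H = -sum(p_i * log2(p_i)). Terms: -(4/17)*log2(4/17) = 0.491168; -(5/17)*log2(5/17) = 0.519275; -(1/17)*log2(1/17) = 0.240439; -(3/17)*log2(3/17) = 0.441618; -(4/17)*log2(4/17) = 0.491168. H = 0.491168 + 0.519275 + 0.240439 + 0.441618 + 0.491168 = 2.1837

2.1837 bits


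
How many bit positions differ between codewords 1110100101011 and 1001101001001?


Count differing positions: . ^ ^ ^ . . ^ ^ . . . ^ . = 6 differences

6


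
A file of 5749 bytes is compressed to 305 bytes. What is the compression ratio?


Ratio = original / compressed = 5749 / 305 = 18.8492

18.8492


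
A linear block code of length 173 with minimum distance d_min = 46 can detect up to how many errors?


Detection capability = d_min - 1 = 46 - 1 = 45

45 errors


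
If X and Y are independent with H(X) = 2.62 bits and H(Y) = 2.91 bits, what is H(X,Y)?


For independent variables, H(X,Y) = H(X) + H(Y) = 2.62 + 2.91 = 5.53

5.53 bits


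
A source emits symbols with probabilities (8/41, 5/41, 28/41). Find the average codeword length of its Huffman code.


Huffman construction (repeatedly merge the two least-probable nodes; each merge adds 1 bit to every symbol beneath it): 5/41 + 8/41 = 13/41; 13/41 + 28/41 = 1. Resulting codeword lengths (in the order the probabilities were given): (2, 2, 1). L_avg = sum(p_i * l_i) = 8/41*2 + 5/41*2 + 28/41*1 = 54/41 = 1.3171

1.3171 bits


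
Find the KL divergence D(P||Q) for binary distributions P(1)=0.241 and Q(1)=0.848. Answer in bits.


KL = p*log2(p/q) + (1-p)*log2((1-p)/(1-q)) = 0.241*log2(0.241/0.848) + 0.759*log2(0.759/0.152) = 1.3235

1.3235 bits


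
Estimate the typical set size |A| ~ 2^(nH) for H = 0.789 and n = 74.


log2|A_typical| = nH = 74 * 0.789 = 58.386, so |A_typical| ~ 2^58.386 = 3.766e+17

3.766e+17


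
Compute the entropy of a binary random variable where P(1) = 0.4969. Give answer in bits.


H = -p*log2(p) - (1-p)*log2(1-p). -0.4969*log2(0.4969) = 0.501358; -0.5031*log2(0.5031) = 0.498614. H = 0.501358 + 0.498614 = 1.0

1.0 bits


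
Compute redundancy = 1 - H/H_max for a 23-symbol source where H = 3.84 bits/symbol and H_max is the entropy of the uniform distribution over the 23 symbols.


H_max = log2(K) = log2(23) = 4.5236 bits/symbol. Redundancy = 1 - H/H_max = 1 - 3.84/4.5236 = 1 - 0.8489 = 0.1511

0.1511


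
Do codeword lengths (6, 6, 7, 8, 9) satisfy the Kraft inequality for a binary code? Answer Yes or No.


Kraft sum = sum(2^(-l_i)) = 0.0449, need <= 1. Result: satisfied (a binary prefix-free code with these lengths exists)

Yes


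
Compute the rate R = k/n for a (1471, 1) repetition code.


Rate = k/n = 1/1471

1/1471


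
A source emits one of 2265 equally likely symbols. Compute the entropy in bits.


H = log2(n) = log2(2265) = 11.1453

11.1453 bits


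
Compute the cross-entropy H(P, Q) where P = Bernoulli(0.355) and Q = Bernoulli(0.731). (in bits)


H(P,Q) = -p*log2(q) - (1-p)*log2(1-q). -0.355*log2(0.731) = 0.160480; -0.645*log2(0.269) = 1.221838. H(P,Q) = 0.160480 + 1.221838 = 1.3823

1.3823 bits


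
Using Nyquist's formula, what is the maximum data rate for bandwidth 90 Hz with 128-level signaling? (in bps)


Rate = 2 * B * log2(M) = 2 * 90 * 7.0 = 1260.0

1260.0 bps


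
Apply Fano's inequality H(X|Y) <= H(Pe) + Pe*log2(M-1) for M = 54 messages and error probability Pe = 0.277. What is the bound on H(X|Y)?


H(Pe) = -Pe*log2(Pe) - (1-Pe)*log2(1-Pe) = -0.277*log2(0.277) - 0.723*log2(0.723) = 0.513016 + 0.338315 = 0.8513. Pe*log2(M-1) = 0.277*log2(53) = 1.586634. Bound = H(Pe) + Pe*log2(M-1) = 0.513016 + 0.338315 + 1.586634 = 2.438

2.438 bits


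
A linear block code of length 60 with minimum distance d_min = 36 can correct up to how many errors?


Correction capability = floor((d-1)/2) = floor((36-1)/2) = 17

17 errors


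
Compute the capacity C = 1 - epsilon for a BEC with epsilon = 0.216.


C = 1 - epsilon = 1 - 0.216 = 0.784

0.784 bits


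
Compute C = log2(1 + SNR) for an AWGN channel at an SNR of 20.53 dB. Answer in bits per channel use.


SNR_linear = 10^(20.53/10) = 112.9796; C = log2(1 + SNR_linear) = log2(1 + 112.9796) = 6.8326

6.8326 bits/channel use


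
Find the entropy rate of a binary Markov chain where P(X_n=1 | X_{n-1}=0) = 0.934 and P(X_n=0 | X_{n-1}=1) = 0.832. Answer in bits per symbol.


Stationary distribution: pi_0 = p10/(p01+p10) = 0.4711, pi_1 = 0.5289. Entropy rate H' = pi_0*H(p01) + pi_1*H(p10) = 0.4711*0.3508 + 0.5289*0.6531 = 0.5107

0.5107 bits/symbol


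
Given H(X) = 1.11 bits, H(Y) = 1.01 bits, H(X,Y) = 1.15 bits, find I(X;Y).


I(X;Y) = H(X) + H(Y) - H(X,Y) = 1.11 + 1.01 - 1.15 = 0.97

0.97 bits


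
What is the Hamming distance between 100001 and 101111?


Count differing positions: . . ^ ^ ^ . = 3 differences

3


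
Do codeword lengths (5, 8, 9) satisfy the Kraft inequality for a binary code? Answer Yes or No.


Kraft sum = sum(2^(-l_i)) = 0.0371, need <= 1. Result: satisfied (a binary prefix-free code with these lengths exists)

Yes


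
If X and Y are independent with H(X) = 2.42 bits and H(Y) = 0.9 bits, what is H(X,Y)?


For independent variables, H(X,Y) = H(X) + H(Y) = 2.42 + 0.9 = 3.32

3.32 bits


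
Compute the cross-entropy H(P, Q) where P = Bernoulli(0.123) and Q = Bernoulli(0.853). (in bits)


H(P,Q) = -p*log2(q) - (1-p)*log2(1-q). -0.123*log2(0.853) = 0.028214; -0.877*log2(0.147) = 2.425880. H(P,Q) = 0.028214 + 2.425880 = 2.4541

2.4541 bits


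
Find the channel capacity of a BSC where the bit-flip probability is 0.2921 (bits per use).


H(p) = -p*log2(p) - (1-p)*log2(1-p) = -0.2921*log2(0.2921) - 0.7079*log2(0.7079) = 0.518614 + 0.352805 = 0.8714. C = 1 - H(p) = 1 - 0.8714 = 0.1286

0.1286 bits


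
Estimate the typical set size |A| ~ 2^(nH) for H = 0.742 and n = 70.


log2|A_typical| = nH = 70 * 0.742 = 51.94, so |A_typical| ~ 2^51.94 = 4.320e+15

4.320e+15


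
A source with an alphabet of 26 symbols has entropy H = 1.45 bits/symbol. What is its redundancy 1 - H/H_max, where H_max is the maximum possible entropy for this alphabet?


H_max = log2(K) = log2(26) = 4.7004 bits/symbol. Redundancy = 1 - H/H_max = 1 - 1.45/4.7004 = 1 - 0.3085 = 0.6915

0.6915


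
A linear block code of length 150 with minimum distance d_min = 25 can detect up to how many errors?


Detection capability = d_min - 1 = 25 - 1 = 24

24 errors


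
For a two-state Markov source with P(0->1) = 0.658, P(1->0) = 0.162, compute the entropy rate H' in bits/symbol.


Stationary distribution: pi_0 = p10/(p01+p10) = 0.1976, pi_1 = 0.8024. Entropy rate H' = pi_0*H(p01) + pi_1*H(p10) = 0.1976*0.9267 + 0.8024*0.6391 = 0.6959

0.6959 bits/symbol


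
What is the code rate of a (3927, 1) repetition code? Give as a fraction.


Rate = k/n = 1/3927

1/3927


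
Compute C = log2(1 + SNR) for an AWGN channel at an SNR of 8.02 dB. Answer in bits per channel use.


SNR_linear = 10^(8.02/10) = 6.3387; C = log2(1 + SNR_linear) = log2(1 + 6.3387) = 2.8755

2.8755 bits/channel use


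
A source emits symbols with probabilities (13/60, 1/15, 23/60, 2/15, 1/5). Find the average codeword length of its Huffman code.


Huffman construction (repeatedly merge the two least-probable nodes; each merge adds 1 bit to every symbol beneath it): 1/15 + 2/15 = 1/5; 1/5 + 1/5 = 2/5; 13/60 + 23/60 = 3/5; 2/5 + 3/5 = 1. Resulting codeword lengths (in the order the probabilities were given): (2, 3, 2, 3, 2). L_avg = sum(p_i * l_i) = 13/60*2 + 1/15*3 + 23/60*2 + 2/15*3 + 1/5*2 = 11/5 = 2.2

2.2 bits


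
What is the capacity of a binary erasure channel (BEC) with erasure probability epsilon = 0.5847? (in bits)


C = 1 - epsilon = 1 - 0.5847 = 0.4153

0.4153 bits


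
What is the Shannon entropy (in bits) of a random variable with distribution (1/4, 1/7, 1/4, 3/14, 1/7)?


H = -sum(p_i * log2(p_i)). Terms: -(1/4)*log2(1/4) = 0.500000; -(1/7)*log2(1/7) = 0.401051; -(1/4)*log2(1/4) = 0.500000; -(3/14)*log2(3/14) = 0.476227; -(1/7)*log2(1/7) = 0.401051. H = 0.500000 + 0.401051 + 0.500000 + 0.476227 + 0.401051 = 2.2783

2.2783 bits


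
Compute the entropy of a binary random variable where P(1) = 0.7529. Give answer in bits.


H = -p*log2(p) - (1-p)*log2(1-p). -0.7529*log2(0.7529) = 0.308290; -0.2471*log2(0.2471) = 0.498359. H = 0.308290 + 0.498359 = 0.8066

0.8066 bits


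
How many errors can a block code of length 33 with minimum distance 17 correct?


Correction capability = floor((d-1)/2) = floor((17-1)/2) = 8

8 errors


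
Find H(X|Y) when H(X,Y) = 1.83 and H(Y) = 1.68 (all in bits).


H(X|Y) = H(X,Y) - H(Y) = 1.83 - 1.68 = 0.15

0.15 bits


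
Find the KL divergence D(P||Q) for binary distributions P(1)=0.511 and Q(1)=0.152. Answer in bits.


KL = p*log2(p/q) + (1-p)*log2((1-p)/(1-q)) = 0.511*log2(0.511/0.152) + 0.489*log2(0.489/0.848) = 0.5055

0.5055 bits


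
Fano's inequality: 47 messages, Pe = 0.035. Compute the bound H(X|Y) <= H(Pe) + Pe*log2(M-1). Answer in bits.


H(Pe) = -Pe*log2(Pe) - (1-Pe)*log2(1-Pe) = -0.035*log2(0.035) - 0.965*log2(0.965) = 0.169278 + 0.049600 = 0.2189. Pe*log2(M-1) = 0.035*log2(46) = 0.193325. Bound = H(Pe) + Pe*log2(M-1) = 0.169278 + 0.049600 + 0.193325 = 0.4122

0.4122 bits


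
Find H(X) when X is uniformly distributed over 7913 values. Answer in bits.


H = log2(n) = log2(7913) = 12.95

12.95 bits


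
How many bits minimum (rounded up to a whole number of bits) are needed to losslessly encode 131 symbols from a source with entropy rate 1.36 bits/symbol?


Minimum bits >= n * H = 131 * 1.36 = 178.16, rounded up to a whole number of bits = 179

179 bits


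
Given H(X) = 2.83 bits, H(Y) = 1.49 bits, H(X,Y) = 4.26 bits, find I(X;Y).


I(X;Y) = H(X) + H(Y) - H(X,Y) = 2.83 + 1.49 - 4.26 = 0.06

0.06 bits


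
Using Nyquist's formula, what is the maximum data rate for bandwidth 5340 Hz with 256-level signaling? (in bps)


Rate = 2 * B * log2(M) = 2 * 5340 * 8.0 = 85440.0

85440.0 bps


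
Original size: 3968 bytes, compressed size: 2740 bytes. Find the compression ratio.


Ratio = original / compressed = 3968 / 2740 = 1.4482

1.4482
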